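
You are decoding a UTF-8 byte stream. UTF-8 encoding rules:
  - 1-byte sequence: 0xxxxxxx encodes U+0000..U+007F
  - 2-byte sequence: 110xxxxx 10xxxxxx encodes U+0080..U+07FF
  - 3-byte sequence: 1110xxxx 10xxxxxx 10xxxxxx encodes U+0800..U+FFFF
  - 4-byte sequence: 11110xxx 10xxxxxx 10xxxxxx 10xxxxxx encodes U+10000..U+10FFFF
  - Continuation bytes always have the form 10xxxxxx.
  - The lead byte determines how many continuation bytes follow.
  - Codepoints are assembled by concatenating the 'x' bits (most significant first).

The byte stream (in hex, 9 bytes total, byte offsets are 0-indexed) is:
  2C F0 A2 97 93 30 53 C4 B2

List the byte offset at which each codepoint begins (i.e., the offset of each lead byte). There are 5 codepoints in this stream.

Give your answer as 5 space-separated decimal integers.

Answer: 0 1 5 6 7

Derivation:
Byte[0]=2C: 1-byte ASCII. cp=U+002C
Byte[1]=F0: 4-byte lead, need 3 cont bytes. acc=0x0
Byte[2]=A2: continuation. acc=(acc<<6)|0x22=0x22
Byte[3]=97: continuation. acc=(acc<<6)|0x17=0x897
Byte[4]=93: continuation. acc=(acc<<6)|0x13=0x225D3
Completed: cp=U+225D3 (starts at byte 1)
Byte[5]=30: 1-byte ASCII. cp=U+0030
Byte[6]=53: 1-byte ASCII. cp=U+0053
Byte[7]=C4: 2-byte lead, need 1 cont bytes. acc=0x4
Byte[8]=B2: continuation. acc=(acc<<6)|0x32=0x132
Completed: cp=U+0132 (starts at byte 7)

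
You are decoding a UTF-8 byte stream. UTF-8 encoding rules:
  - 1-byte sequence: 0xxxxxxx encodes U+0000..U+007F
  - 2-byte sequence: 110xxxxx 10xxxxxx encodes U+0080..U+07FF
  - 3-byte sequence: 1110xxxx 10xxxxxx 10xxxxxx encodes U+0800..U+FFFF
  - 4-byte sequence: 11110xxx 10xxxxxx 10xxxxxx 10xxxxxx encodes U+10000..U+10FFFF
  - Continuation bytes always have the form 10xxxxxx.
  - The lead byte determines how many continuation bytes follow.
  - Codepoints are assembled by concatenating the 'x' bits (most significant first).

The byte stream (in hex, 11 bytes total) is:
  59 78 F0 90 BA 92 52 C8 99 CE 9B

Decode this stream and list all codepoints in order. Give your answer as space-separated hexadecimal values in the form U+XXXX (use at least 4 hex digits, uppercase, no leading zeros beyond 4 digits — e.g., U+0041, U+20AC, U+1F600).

Answer: U+0059 U+0078 U+10E92 U+0052 U+0219 U+039B

Derivation:
Byte[0]=59: 1-byte ASCII. cp=U+0059
Byte[1]=78: 1-byte ASCII. cp=U+0078
Byte[2]=F0: 4-byte lead, need 3 cont bytes. acc=0x0
Byte[3]=90: continuation. acc=(acc<<6)|0x10=0x10
Byte[4]=BA: continuation. acc=(acc<<6)|0x3A=0x43A
Byte[5]=92: continuation. acc=(acc<<6)|0x12=0x10E92
Completed: cp=U+10E92 (starts at byte 2)
Byte[6]=52: 1-byte ASCII. cp=U+0052
Byte[7]=C8: 2-byte lead, need 1 cont bytes. acc=0x8
Byte[8]=99: continuation. acc=(acc<<6)|0x19=0x219
Completed: cp=U+0219 (starts at byte 7)
Byte[9]=CE: 2-byte lead, need 1 cont bytes. acc=0xE
Byte[10]=9B: continuation. acc=(acc<<6)|0x1B=0x39B
Completed: cp=U+039B (starts at byte 9)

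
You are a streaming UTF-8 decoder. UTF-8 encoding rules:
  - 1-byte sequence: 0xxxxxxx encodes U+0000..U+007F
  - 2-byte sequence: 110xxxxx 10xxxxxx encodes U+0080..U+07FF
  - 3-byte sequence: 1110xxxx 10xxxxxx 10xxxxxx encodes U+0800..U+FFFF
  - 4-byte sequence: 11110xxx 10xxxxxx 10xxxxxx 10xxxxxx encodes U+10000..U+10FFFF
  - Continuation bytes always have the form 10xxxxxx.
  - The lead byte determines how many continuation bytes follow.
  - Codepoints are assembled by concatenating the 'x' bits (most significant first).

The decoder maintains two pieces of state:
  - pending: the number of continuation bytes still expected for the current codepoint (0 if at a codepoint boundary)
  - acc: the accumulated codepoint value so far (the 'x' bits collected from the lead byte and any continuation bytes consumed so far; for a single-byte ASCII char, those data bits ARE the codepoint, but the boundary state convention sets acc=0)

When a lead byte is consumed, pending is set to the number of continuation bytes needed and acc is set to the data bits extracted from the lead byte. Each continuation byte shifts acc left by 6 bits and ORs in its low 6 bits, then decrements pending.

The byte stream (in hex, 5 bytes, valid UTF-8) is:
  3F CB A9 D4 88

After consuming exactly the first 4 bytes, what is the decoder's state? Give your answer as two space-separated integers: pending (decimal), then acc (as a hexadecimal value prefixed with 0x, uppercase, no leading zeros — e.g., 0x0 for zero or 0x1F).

Answer: 1 0x14

Derivation:
Byte[0]=3F: 1-byte. pending=0, acc=0x0
Byte[1]=CB: 2-byte lead. pending=1, acc=0xB
Byte[2]=A9: continuation. acc=(acc<<6)|0x29=0x2E9, pending=0
Byte[3]=D4: 2-byte lead. pending=1, acc=0x14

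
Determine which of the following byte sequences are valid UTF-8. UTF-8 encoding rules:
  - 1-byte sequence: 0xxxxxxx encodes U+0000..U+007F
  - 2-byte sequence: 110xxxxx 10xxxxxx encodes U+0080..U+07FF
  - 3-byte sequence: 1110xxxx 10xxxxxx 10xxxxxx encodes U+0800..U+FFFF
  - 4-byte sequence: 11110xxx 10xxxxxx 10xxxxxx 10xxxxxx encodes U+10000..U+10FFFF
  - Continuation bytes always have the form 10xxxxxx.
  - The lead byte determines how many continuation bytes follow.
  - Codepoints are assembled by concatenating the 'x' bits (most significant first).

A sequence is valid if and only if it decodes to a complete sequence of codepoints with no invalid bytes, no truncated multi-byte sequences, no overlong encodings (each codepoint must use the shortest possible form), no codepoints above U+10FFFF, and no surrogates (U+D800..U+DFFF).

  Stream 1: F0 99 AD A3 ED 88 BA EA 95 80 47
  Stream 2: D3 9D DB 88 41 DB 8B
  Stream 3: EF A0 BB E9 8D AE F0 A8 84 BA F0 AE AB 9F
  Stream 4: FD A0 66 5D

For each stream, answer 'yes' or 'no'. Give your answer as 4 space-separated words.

Answer: yes yes yes no

Derivation:
Stream 1: decodes cleanly. VALID
Stream 2: decodes cleanly. VALID
Stream 3: decodes cleanly. VALID
Stream 4: error at byte offset 0. INVALID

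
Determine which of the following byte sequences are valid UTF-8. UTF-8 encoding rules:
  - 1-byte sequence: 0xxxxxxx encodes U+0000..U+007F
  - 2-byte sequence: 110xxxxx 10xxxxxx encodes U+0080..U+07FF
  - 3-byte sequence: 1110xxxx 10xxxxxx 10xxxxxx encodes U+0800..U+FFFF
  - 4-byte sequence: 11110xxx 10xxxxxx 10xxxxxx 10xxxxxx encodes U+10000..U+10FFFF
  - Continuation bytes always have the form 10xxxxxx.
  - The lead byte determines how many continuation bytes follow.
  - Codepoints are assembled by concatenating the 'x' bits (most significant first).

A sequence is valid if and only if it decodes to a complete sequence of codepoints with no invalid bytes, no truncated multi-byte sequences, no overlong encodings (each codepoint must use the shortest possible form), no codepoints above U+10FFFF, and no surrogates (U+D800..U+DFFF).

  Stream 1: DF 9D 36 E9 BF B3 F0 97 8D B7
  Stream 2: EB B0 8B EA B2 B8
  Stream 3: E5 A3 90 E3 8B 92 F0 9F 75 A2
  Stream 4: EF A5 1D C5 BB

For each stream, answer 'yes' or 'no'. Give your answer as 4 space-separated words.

Stream 1: decodes cleanly. VALID
Stream 2: decodes cleanly. VALID
Stream 3: error at byte offset 8. INVALID
Stream 4: error at byte offset 2. INVALID

Answer: yes yes no no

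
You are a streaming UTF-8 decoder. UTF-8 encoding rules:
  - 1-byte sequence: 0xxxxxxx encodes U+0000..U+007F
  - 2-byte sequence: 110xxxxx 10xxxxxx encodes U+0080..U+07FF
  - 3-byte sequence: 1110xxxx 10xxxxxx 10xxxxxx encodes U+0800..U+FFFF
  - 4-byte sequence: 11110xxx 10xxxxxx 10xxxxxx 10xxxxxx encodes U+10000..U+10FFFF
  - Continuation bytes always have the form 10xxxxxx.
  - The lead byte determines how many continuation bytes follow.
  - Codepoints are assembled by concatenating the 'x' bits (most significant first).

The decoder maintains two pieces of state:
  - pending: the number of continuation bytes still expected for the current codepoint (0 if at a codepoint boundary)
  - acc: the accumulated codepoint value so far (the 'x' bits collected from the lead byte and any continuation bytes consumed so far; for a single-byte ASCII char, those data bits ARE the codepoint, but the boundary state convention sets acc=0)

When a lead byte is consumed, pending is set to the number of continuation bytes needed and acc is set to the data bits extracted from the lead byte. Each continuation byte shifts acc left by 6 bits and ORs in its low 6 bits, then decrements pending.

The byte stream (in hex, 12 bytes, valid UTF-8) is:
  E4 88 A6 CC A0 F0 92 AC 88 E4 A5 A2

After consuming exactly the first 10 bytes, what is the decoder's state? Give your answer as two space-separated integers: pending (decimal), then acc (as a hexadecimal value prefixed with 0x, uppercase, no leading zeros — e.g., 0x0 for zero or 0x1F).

Answer: 2 0x4

Derivation:
Byte[0]=E4: 3-byte lead. pending=2, acc=0x4
Byte[1]=88: continuation. acc=(acc<<6)|0x08=0x108, pending=1
Byte[2]=A6: continuation. acc=(acc<<6)|0x26=0x4226, pending=0
Byte[3]=CC: 2-byte lead. pending=1, acc=0xC
Byte[4]=A0: continuation. acc=(acc<<6)|0x20=0x320, pending=0
Byte[5]=F0: 4-byte lead. pending=3, acc=0x0
Byte[6]=92: continuation. acc=(acc<<6)|0x12=0x12, pending=2
Byte[7]=AC: continuation. acc=(acc<<6)|0x2C=0x4AC, pending=1
Byte[8]=88: continuation. acc=(acc<<6)|0x08=0x12B08, pending=0
Byte[9]=E4: 3-byte lead. pending=2, acc=0x4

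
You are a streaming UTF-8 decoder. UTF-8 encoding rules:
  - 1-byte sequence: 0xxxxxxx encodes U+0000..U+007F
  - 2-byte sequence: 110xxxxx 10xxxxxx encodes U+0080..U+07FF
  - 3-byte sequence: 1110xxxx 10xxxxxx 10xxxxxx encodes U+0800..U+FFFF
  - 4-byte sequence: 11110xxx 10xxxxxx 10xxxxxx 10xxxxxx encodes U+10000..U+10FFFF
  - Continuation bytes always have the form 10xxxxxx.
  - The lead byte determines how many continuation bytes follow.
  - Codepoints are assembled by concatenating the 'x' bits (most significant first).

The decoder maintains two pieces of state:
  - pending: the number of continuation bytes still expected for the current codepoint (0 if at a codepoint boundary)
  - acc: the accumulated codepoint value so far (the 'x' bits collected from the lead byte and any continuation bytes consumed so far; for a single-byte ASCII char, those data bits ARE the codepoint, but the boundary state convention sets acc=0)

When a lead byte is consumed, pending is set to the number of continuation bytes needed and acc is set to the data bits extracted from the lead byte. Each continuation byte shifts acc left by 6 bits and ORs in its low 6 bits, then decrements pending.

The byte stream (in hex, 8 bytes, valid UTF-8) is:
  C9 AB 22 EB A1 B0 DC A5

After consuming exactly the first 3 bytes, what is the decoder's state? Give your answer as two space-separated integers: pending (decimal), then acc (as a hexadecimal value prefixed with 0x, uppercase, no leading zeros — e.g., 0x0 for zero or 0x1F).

Byte[0]=C9: 2-byte lead. pending=1, acc=0x9
Byte[1]=AB: continuation. acc=(acc<<6)|0x2B=0x26B, pending=0
Byte[2]=22: 1-byte. pending=0, acc=0x0

Answer: 0 0x0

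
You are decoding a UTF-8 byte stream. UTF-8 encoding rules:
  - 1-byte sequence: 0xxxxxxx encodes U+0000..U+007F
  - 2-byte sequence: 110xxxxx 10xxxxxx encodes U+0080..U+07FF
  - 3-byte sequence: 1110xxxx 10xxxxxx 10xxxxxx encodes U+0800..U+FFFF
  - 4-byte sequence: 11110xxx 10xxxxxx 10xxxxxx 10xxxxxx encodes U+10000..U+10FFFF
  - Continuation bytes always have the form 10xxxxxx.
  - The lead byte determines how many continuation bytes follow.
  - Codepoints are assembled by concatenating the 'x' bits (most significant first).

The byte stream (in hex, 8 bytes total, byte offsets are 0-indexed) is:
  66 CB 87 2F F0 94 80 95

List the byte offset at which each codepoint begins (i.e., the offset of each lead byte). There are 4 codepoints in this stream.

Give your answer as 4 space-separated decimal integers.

Answer: 0 1 3 4

Derivation:
Byte[0]=66: 1-byte ASCII. cp=U+0066
Byte[1]=CB: 2-byte lead, need 1 cont bytes. acc=0xB
Byte[2]=87: continuation. acc=(acc<<6)|0x07=0x2C7
Completed: cp=U+02C7 (starts at byte 1)
Byte[3]=2F: 1-byte ASCII. cp=U+002F
Byte[4]=F0: 4-byte lead, need 3 cont bytes. acc=0x0
Byte[5]=94: continuation. acc=(acc<<6)|0x14=0x14
Byte[6]=80: continuation. acc=(acc<<6)|0x00=0x500
Byte[7]=95: continuation. acc=(acc<<6)|0x15=0x14015
Completed: cp=U+14015 (starts at byte 4)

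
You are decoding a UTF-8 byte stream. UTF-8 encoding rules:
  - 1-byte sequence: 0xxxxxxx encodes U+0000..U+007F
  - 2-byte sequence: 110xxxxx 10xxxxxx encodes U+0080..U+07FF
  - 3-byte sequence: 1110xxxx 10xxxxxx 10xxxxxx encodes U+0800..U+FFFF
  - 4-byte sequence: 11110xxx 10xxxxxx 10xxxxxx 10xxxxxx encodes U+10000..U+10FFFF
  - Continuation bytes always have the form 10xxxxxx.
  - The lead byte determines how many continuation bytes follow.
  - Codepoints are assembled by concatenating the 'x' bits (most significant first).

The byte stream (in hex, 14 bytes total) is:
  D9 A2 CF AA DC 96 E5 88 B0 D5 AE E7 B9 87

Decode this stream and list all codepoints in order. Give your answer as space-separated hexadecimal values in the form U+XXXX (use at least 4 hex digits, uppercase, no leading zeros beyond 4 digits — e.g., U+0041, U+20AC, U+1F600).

Answer: U+0662 U+03EA U+0716 U+5230 U+056E U+7E47

Derivation:
Byte[0]=D9: 2-byte lead, need 1 cont bytes. acc=0x19
Byte[1]=A2: continuation. acc=(acc<<6)|0x22=0x662
Completed: cp=U+0662 (starts at byte 0)
Byte[2]=CF: 2-byte lead, need 1 cont bytes. acc=0xF
Byte[3]=AA: continuation. acc=(acc<<6)|0x2A=0x3EA
Completed: cp=U+03EA (starts at byte 2)
Byte[4]=DC: 2-byte lead, need 1 cont bytes. acc=0x1C
Byte[5]=96: continuation. acc=(acc<<6)|0x16=0x716
Completed: cp=U+0716 (starts at byte 4)
Byte[6]=E5: 3-byte lead, need 2 cont bytes. acc=0x5
Byte[7]=88: continuation. acc=(acc<<6)|0x08=0x148
Byte[8]=B0: continuation. acc=(acc<<6)|0x30=0x5230
Completed: cp=U+5230 (starts at byte 6)
Byte[9]=D5: 2-byte lead, need 1 cont bytes. acc=0x15
Byte[10]=AE: continuation. acc=(acc<<6)|0x2E=0x56E
Completed: cp=U+056E (starts at byte 9)
Byte[11]=E7: 3-byte lead, need 2 cont bytes. acc=0x7
Byte[12]=B9: continuation. acc=(acc<<6)|0x39=0x1F9
Byte[13]=87: continuation. acc=(acc<<6)|0x07=0x7E47
Completed: cp=U+7E47 (starts at byte 11)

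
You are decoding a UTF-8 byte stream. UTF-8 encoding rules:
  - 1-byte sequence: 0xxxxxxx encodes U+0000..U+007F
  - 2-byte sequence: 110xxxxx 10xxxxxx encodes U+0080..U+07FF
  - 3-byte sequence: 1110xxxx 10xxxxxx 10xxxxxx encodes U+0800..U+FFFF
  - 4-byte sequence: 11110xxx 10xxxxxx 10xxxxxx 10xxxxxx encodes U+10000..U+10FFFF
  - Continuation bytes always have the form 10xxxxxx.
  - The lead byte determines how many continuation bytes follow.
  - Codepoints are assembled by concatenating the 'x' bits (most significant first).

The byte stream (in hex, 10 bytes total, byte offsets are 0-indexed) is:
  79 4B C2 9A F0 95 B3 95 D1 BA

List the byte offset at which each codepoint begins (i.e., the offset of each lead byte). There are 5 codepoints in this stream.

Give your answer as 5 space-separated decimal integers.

Answer: 0 1 2 4 8

Derivation:
Byte[0]=79: 1-byte ASCII. cp=U+0079
Byte[1]=4B: 1-byte ASCII. cp=U+004B
Byte[2]=C2: 2-byte lead, need 1 cont bytes. acc=0x2
Byte[3]=9A: continuation. acc=(acc<<6)|0x1A=0x9A
Completed: cp=U+009A (starts at byte 2)
Byte[4]=F0: 4-byte lead, need 3 cont bytes. acc=0x0
Byte[5]=95: continuation. acc=(acc<<6)|0x15=0x15
Byte[6]=B3: continuation. acc=(acc<<6)|0x33=0x573
Byte[7]=95: continuation. acc=(acc<<6)|0x15=0x15CD5
Completed: cp=U+15CD5 (starts at byte 4)
Byte[8]=D1: 2-byte lead, need 1 cont bytes. acc=0x11
Byte[9]=BA: continuation. acc=(acc<<6)|0x3A=0x47A
Completed: cp=U+047A (starts at byte 8)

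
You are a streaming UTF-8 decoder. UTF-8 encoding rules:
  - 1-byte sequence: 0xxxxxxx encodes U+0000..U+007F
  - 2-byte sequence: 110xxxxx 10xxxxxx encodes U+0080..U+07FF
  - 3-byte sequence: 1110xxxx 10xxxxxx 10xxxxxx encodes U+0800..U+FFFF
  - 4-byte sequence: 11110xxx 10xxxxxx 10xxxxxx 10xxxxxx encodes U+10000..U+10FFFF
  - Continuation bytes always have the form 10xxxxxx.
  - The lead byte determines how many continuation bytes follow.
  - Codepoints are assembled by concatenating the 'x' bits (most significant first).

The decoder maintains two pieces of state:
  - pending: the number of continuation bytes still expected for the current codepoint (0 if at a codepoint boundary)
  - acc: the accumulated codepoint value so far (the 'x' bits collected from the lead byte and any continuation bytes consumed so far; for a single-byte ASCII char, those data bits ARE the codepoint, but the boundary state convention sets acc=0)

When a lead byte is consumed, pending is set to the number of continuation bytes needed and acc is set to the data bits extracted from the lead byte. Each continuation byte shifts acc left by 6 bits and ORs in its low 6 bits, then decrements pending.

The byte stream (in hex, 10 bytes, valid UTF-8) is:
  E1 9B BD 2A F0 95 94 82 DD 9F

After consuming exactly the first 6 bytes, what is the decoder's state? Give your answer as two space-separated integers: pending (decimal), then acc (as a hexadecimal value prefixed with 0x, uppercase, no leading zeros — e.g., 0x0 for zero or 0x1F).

Byte[0]=E1: 3-byte lead. pending=2, acc=0x1
Byte[1]=9B: continuation. acc=(acc<<6)|0x1B=0x5B, pending=1
Byte[2]=BD: continuation. acc=(acc<<6)|0x3D=0x16FD, pending=0
Byte[3]=2A: 1-byte. pending=0, acc=0x0
Byte[4]=F0: 4-byte lead. pending=3, acc=0x0
Byte[5]=95: continuation. acc=(acc<<6)|0x15=0x15, pending=2

Answer: 2 0x15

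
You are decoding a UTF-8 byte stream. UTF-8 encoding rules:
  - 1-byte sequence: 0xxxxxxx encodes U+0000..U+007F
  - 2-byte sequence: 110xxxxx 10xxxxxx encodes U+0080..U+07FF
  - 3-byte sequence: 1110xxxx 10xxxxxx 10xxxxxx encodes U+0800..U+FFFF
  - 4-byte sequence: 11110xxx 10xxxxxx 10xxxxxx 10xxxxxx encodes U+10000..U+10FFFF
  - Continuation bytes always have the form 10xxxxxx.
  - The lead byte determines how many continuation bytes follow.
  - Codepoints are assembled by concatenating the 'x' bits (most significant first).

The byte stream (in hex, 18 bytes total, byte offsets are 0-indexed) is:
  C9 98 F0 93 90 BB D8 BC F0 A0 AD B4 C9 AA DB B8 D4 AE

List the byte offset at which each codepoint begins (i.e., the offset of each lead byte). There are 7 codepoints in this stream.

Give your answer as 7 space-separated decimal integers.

Byte[0]=C9: 2-byte lead, need 1 cont bytes. acc=0x9
Byte[1]=98: continuation. acc=(acc<<6)|0x18=0x258
Completed: cp=U+0258 (starts at byte 0)
Byte[2]=F0: 4-byte lead, need 3 cont bytes. acc=0x0
Byte[3]=93: continuation. acc=(acc<<6)|0x13=0x13
Byte[4]=90: continuation. acc=(acc<<6)|0x10=0x4D0
Byte[5]=BB: continuation. acc=(acc<<6)|0x3B=0x1343B
Completed: cp=U+1343B (starts at byte 2)
Byte[6]=D8: 2-byte lead, need 1 cont bytes. acc=0x18
Byte[7]=BC: continuation. acc=(acc<<6)|0x3C=0x63C
Completed: cp=U+063C (starts at byte 6)
Byte[8]=F0: 4-byte lead, need 3 cont bytes. acc=0x0
Byte[9]=A0: continuation. acc=(acc<<6)|0x20=0x20
Byte[10]=AD: continuation. acc=(acc<<6)|0x2D=0x82D
Byte[11]=B4: continuation. acc=(acc<<6)|0x34=0x20B74
Completed: cp=U+20B74 (starts at byte 8)
Byte[12]=C9: 2-byte lead, need 1 cont bytes. acc=0x9
Byte[13]=AA: continuation. acc=(acc<<6)|0x2A=0x26A
Completed: cp=U+026A (starts at byte 12)
Byte[14]=DB: 2-byte lead, need 1 cont bytes. acc=0x1B
Byte[15]=B8: continuation. acc=(acc<<6)|0x38=0x6F8
Completed: cp=U+06F8 (starts at byte 14)
Byte[16]=D4: 2-byte lead, need 1 cont bytes. acc=0x14
Byte[17]=AE: continuation. acc=(acc<<6)|0x2E=0x52E
Completed: cp=U+052E (starts at byte 16)

Answer: 0 2 6 8 12 14 16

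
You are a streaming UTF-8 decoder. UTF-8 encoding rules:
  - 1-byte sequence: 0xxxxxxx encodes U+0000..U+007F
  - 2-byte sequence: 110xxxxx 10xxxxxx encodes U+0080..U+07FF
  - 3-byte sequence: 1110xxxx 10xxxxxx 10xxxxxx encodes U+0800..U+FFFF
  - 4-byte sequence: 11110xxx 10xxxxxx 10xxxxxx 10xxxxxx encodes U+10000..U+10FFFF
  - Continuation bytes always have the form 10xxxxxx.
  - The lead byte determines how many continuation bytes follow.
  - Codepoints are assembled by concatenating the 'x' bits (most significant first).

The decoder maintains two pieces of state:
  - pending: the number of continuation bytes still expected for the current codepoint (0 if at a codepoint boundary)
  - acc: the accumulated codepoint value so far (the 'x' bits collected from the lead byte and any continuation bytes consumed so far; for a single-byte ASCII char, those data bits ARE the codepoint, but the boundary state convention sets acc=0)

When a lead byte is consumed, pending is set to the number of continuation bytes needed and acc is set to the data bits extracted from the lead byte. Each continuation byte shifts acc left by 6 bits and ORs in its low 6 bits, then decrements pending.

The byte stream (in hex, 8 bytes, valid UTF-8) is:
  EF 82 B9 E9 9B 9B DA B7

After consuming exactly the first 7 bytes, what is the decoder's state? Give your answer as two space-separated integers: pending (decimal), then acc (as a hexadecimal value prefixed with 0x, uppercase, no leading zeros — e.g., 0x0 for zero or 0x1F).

Byte[0]=EF: 3-byte lead. pending=2, acc=0xF
Byte[1]=82: continuation. acc=(acc<<6)|0x02=0x3C2, pending=1
Byte[2]=B9: continuation. acc=(acc<<6)|0x39=0xF0B9, pending=0
Byte[3]=E9: 3-byte lead. pending=2, acc=0x9
Byte[4]=9B: continuation. acc=(acc<<6)|0x1B=0x25B, pending=1
Byte[5]=9B: continuation. acc=(acc<<6)|0x1B=0x96DB, pending=0
Byte[6]=DA: 2-byte lead. pending=1, acc=0x1A

Answer: 1 0x1A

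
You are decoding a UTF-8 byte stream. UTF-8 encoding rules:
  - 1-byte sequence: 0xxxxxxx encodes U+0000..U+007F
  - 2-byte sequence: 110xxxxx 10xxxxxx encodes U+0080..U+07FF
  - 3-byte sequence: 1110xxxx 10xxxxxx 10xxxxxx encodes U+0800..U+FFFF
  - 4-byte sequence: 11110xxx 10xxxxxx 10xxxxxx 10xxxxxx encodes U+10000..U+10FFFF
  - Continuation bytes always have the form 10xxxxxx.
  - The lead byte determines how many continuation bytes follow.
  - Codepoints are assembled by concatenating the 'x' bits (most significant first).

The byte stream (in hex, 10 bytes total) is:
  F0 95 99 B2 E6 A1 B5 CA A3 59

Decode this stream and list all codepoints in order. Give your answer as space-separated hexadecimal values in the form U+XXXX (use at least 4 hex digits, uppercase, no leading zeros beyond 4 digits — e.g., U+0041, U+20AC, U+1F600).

Byte[0]=F0: 4-byte lead, need 3 cont bytes. acc=0x0
Byte[1]=95: continuation. acc=(acc<<6)|0x15=0x15
Byte[2]=99: continuation. acc=(acc<<6)|0x19=0x559
Byte[3]=B2: continuation. acc=(acc<<6)|0x32=0x15672
Completed: cp=U+15672 (starts at byte 0)
Byte[4]=E6: 3-byte lead, need 2 cont bytes. acc=0x6
Byte[5]=A1: continuation. acc=(acc<<6)|0x21=0x1A1
Byte[6]=B5: continuation. acc=(acc<<6)|0x35=0x6875
Completed: cp=U+6875 (starts at byte 4)
Byte[7]=CA: 2-byte lead, need 1 cont bytes. acc=0xA
Byte[8]=A3: continuation. acc=(acc<<6)|0x23=0x2A3
Completed: cp=U+02A3 (starts at byte 7)
Byte[9]=59: 1-byte ASCII. cp=U+0059

Answer: U+15672 U+6875 U+02A3 U+0059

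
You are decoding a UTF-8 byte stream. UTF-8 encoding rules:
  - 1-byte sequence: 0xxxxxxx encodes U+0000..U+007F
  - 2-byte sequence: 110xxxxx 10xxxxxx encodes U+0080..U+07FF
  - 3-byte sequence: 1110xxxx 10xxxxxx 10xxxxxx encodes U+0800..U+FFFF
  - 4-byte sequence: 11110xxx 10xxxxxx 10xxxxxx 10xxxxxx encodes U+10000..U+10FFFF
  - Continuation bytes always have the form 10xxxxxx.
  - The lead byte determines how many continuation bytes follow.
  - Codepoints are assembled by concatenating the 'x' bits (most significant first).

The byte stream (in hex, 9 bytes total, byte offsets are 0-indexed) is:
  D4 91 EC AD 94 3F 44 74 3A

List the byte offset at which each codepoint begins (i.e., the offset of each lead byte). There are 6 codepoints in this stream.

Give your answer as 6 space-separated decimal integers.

Byte[0]=D4: 2-byte lead, need 1 cont bytes. acc=0x14
Byte[1]=91: continuation. acc=(acc<<6)|0x11=0x511
Completed: cp=U+0511 (starts at byte 0)
Byte[2]=EC: 3-byte lead, need 2 cont bytes. acc=0xC
Byte[3]=AD: continuation. acc=(acc<<6)|0x2D=0x32D
Byte[4]=94: continuation. acc=(acc<<6)|0x14=0xCB54
Completed: cp=U+CB54 (starts at byte 2)
Byte[5]=3F: 1-byte ASCII. cp=U+003F
Byte[6]=44: 1-byte ASCII. cp=U+0044
Byte[7]=74: 1-byte ASCII. cp=U+0074
Byte[8]=3A: 1-byte ASCII. cp=U+003A

Answer: 0 2 5 6 7 8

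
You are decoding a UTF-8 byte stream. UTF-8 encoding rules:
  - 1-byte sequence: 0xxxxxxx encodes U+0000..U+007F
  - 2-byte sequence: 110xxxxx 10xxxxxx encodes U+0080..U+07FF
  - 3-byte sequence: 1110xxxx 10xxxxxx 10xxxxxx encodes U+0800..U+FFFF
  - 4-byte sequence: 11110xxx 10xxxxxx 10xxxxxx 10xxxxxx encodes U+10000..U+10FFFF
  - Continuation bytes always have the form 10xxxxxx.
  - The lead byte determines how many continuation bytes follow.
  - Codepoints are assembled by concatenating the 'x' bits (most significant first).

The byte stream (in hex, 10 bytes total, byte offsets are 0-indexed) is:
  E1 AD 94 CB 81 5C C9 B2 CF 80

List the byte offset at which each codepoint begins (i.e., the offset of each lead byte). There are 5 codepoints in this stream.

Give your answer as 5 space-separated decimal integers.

Answer: 0 3 5 6 8

Derivation:
Byte[0]=E1: 3-byte lead, need 2 cont bytes. acc=0x1
Byte[1]=AD: continuation. acc=(acc<<6)|0x2D=0x6D
Byte[2]=94: continuation. acc=(acc<<6)|0x14=0x1B54
Completed: cp=U+1B54 (starts at byte 0)
Byte[3]=CB: 2-byte lead, need 1 cont bytes. acc=0xB
Byte[4]=81: continuation. acc=(acc<<6)|0x01=0x2C1
Completed: cp=U+02C1 (starts at byte 3)
Byte[5]=5C: 1-byte ASCII. cp=U+005C
Byte[6]=C9: 2-byte lead, need 1 cont bytes. acc=0x9
Byte[7]=B2: continuation. acc=(acc<<6)|0x32=0x272
Completed: cp=U+0272 (starts at byte 6)
Byte[8]=CF: 2-byte lead, need 1 cont bytes. acc=0xF
Byte[9]=80: continuation. acc=(acc<<6)|0x00=0x3C0
Completed: cp=U+03C0 (starts at byte 8)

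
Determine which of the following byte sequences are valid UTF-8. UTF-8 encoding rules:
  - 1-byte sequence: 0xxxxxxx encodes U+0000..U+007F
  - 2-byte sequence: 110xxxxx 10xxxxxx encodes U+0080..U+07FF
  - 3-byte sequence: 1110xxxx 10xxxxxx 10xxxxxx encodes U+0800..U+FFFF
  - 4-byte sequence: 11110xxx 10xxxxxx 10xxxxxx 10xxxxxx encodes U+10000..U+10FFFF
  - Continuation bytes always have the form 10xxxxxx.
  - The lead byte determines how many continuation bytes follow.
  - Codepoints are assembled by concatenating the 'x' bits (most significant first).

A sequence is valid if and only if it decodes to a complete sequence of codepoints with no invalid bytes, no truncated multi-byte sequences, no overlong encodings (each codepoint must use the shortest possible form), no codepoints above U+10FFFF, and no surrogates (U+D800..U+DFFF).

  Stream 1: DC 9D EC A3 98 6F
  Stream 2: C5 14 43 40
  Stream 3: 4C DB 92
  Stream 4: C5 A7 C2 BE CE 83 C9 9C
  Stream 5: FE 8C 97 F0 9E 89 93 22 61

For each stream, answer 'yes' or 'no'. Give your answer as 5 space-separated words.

Answer: yes no yes yes no

Derivation:
Stream 1: decodes cleanly. VALID
Stream 2: error at byte offset 1. INVALID
Stream 3: decodes cleanly. VALID
Stream 4: decodes cleanly. VALID
Stream 5: error at byte offset 0. INVALID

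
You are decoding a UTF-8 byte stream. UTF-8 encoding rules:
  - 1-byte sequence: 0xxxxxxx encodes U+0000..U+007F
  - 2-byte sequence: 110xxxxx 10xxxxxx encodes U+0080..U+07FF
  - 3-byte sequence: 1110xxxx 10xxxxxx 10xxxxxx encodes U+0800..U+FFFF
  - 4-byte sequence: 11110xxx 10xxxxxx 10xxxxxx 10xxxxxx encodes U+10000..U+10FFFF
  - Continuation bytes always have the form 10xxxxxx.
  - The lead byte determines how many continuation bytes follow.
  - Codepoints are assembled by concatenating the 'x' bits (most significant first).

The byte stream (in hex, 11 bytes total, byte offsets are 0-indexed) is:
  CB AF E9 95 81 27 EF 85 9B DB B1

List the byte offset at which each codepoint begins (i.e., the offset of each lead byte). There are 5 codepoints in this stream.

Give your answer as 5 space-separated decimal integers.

Answer: 0 2 5 6 9

Derivation:
Byte[0]=CB: 2-byte lead, need 1 cont bytes. acc=0xB
Byte[1]=AF: continuation. acc=(acc<<6)|0x2F=0x2EF
Completed: cp=U+02EF (starts at byte 0)
Byte[2]=E9: 3-byte lead, need 2 cont bytes. acc=0x9
Byte[3]=95: continuation. acc=(acc<<6)|0x15=0x255
Byte[4]=81: continuation. acc=(acc<<6)|0x01=0x9541
Completed: cp=U+9541 (starts at byte 2)
Byte[5]=27: 1-byte ASCII. cp=U+0027
Byte[6]=EF: 3-byte lead, need 2 cont bytes. acc=0xF
Byte[7]=85: continuation. acc=(acc<<6)|0x05=0x3C5
Byte[8]=9B: continuation. acc=(acc<<6)|0x1B=0xF15B
Completed: cp=U+F15B (starts at byte 6)
Byte[9]=DB: 2-byte lead, need 1 cont bytes. acc=0x1B
Byte[10]=B1: continuation. acc=(acc<<6)|0x31=0x6F1
Completed: cp=U+06F1 (starts at byte 9)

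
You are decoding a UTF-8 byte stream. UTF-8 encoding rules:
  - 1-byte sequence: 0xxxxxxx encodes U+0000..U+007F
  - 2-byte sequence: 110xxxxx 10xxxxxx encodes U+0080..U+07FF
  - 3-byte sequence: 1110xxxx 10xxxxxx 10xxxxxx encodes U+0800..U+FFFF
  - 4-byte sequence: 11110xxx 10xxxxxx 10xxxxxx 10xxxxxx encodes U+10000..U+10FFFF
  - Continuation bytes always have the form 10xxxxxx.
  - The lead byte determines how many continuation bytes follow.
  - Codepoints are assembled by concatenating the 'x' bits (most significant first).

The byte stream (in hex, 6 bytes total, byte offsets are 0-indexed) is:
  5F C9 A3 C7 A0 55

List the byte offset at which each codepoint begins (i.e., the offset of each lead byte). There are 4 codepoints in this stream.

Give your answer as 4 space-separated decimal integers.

Byte[0]=5F: 1-byte ASCII. cp=U+005F
Byte[1]=C9: 2-byte lead, need 1 cont bytes. acc=0x9
Byte[2]=A3: continuation. acc=(acc<<6)|0x23=0x263
Completed: cp=U+0263 (starts at byte 1)
Byte[3]=C7: 2-byte lead, need 1 cont bytes. acc=0x7
Byte[4]=A0: continuation. acc=(acc<<6)|0x20=0x1E0
Completed: cp=U+01E0 (starts at byte 3)
Byte[5]=55: 1-byte ASCII. cp=U+0055

Answer: 0 1 3 5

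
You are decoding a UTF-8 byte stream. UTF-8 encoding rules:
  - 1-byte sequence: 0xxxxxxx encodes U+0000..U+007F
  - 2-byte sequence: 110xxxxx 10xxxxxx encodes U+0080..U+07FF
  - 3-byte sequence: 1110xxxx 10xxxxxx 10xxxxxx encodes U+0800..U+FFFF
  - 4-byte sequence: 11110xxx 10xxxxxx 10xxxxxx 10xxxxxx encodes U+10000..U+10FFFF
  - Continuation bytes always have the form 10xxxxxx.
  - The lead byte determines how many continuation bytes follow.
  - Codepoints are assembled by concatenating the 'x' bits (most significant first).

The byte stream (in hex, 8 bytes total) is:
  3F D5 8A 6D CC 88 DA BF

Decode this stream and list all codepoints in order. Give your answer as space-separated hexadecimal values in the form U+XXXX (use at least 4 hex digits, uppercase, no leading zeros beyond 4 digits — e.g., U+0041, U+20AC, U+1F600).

Answer: U+003F U+054A U+006D U+0308 U+06BF

Derivation:
Byte[0]=3F: 1-byte ASCII. cp=U+003F
Byte[1]=D5: 2-byte lead, need 1 cont bytes. acc=0x15
Byte[2]=8A: continuation. acc=(acc<<6)|0x0A=0x54A
Completed: cp=U+054A (starts at byte 1)
Byte[3]=6D: 1-byte ASCII. cp=U+006D
Byte[4]=CC: 2-byte lead, need 1 cont bytes. acc=0xC
Byte[5]=88: continuation. acc=(acc<<6)|0x08=0x308
Completed: cp=U+0308 (starts at byte 4)
Byte[6]=DA: 2-byte lead, need 1 cont bytes. acc=0x1A
Byte[7]=BF: continuation. acc=(acc<<6)|0x3F=0x6BF
Completed: cp=U+06BF (starts at byte 6)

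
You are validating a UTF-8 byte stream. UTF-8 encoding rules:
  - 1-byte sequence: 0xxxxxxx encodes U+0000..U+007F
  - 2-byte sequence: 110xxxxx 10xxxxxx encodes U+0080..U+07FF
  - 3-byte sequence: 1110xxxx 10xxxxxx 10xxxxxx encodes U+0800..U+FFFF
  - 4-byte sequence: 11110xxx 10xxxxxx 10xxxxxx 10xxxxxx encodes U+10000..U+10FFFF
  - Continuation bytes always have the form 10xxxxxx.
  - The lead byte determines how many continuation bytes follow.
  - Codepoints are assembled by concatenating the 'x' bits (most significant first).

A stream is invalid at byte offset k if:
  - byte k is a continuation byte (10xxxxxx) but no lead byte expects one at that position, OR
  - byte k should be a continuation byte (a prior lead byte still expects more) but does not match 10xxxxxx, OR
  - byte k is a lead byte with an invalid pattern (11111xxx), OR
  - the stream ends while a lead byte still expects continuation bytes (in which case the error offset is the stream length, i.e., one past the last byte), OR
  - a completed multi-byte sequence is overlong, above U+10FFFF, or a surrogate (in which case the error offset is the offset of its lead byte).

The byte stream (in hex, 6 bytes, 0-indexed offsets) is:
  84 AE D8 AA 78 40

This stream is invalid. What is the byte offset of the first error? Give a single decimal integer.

Byte[0]=84: INVALID lead byte (not 0xxx/110x/1110/11110)

Answer: 0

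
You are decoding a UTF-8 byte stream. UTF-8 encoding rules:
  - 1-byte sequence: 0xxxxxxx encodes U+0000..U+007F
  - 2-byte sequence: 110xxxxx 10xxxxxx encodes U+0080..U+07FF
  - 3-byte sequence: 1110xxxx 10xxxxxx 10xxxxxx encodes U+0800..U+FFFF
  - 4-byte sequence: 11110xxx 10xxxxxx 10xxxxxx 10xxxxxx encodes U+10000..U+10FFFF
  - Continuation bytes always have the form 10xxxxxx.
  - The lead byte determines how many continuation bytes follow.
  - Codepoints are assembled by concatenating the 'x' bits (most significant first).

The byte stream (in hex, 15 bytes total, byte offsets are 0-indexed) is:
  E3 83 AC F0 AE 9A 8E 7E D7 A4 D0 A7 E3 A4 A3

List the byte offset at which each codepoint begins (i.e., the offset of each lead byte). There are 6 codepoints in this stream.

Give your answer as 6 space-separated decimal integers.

Answer: 0 3 7 8 10 12

Derivation:
Byte[0]=E3: 3-byte lead, need 2 cont bytes. acc=0x3
Byte[1]=83: continuation. acc=(acc<<6)|0x03=0xC3
Byte[2]=AC: continuation. acc=(acc<<6)|0x2C=0x30EC
Completed: cp=U+30EC (starts at byte 0)
Byte[3]=F0: 4-byte lead, need 3 cont bytes. acc=0x0
Byte[4]=AE: continuation. acc=(acc<<6)|0x2E=0x2E
Byte[5]=9A: continuation. acc=(acc<<6)|0x1A=0xB9A
Byte[6]=8E: continuation. acc=(acc<<6)|0x0E=0x2E68E
Completed: cp=U+2E68E (starts at byte 3)
Byte[7]=7E: 1-byte ASCII. cp=U+007E
Byte[8]=D7: 2-byte lead, need 1 cont bytes. acc=0x17
Byte[9]=A4: continuation. acc=(acc<<6)|0x24=0x5E4
Completed: cp=U+05E4 (starts at byte 8)
Byte[10]=D0: 2-byte lead, need 1 cont bytes. acc=0x10
Byte[11]=A7: continuation. acc=(acc<<6)|0x27=0x427
Completed: cp=U+0427 (starts at byte 10)
Byte[12]=E3: 3-byte lead, need 2 cont bytes. acc=0x3
Byte[13]=A4: continuation. acc=(acc<<6)|0x24=0xE4
Byte[14]=A3: continuation. acc=(acc<<6)|0x23=0x3923
Completed: cp=U+3923 (starts at byte 12)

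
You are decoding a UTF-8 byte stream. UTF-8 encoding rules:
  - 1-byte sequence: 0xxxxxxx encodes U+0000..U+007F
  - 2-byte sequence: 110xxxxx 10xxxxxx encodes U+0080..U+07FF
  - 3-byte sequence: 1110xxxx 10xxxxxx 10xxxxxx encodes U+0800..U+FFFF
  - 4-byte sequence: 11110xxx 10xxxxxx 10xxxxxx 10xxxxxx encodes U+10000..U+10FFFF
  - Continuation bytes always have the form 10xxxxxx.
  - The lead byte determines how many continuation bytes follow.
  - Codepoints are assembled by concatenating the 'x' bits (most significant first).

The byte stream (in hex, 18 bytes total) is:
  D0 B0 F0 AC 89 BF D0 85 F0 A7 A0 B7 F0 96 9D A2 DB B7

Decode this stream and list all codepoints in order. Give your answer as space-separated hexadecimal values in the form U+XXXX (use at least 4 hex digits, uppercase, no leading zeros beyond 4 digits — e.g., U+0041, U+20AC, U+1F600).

Answer: U+0430 U+2C27F U+0405 U+27837 U+16762 U+06F7

Derivation:
Byte[0]=D0: 2-byte lead, need 1 cont bytes. acc=0x10
Byte[1]=B0: continuation. acc=(acc<<6)|0x30=0x430
Completed: cp=U+0430 (starts at byte 0)
Byte[2]=F0: 4-byte lead, need 3 cont bytes. acc=0x0
Byte[3]=AC: continuation. acc=(acc<<6)|0x2C=0x2C
Byte[4]=89: continuation. acc=(acc<<6)|0x09=0xB09
Byte[5]=BF: continuation. acc=(acc<<6)|0x3F=0x2C27F
Completed: cp=U+2C27F (starts at byte 2)
Byte[6]=D0: 2-byte lead, need 1 cont bytes. acc=0x10
Byte[7]=85: continuation. acc=(acc<<6)|0x05=0x405
Completed: cp=U+0405 (starts at byte 6)
Byte[8]=F0: 4-byte lead, need 3 cont bytes. acc=0x0
Byte[9]=A7: continuation. acc=(acc<<6)|0x27=0x27
Byte[10]=A0: continuation. acc=(acc<<6)|0x20=0x9E0
Byte[11]=B7: continuation. acc=(acc<<6)|0x37=0x27837
Completed: cp=U+27837 (starts at byte 8)
Byte[12]=F0: 4-byte lead, need 3 cont bytes. acc=0x0
Byte[13]=96: continuation. acc=(acc<<6)|0x16=0x16
Byte[14]=9D: continuation. acc=(acc<<6)|0x1D=0x59D
Byte[15]=A2: continuation. acc=(acc<<6)|0x22=0x16762
Completed: cp=U+16762 (starts at byte 12)
Byte[16]=DB: 2-byte lead, need 1 cont bytes. acc=0x1B
Byte[17]=B7: continuation. acc=(acc<<6)|0x37=0x6F7
Completed: cp=U+06F7 (starts at byte 16)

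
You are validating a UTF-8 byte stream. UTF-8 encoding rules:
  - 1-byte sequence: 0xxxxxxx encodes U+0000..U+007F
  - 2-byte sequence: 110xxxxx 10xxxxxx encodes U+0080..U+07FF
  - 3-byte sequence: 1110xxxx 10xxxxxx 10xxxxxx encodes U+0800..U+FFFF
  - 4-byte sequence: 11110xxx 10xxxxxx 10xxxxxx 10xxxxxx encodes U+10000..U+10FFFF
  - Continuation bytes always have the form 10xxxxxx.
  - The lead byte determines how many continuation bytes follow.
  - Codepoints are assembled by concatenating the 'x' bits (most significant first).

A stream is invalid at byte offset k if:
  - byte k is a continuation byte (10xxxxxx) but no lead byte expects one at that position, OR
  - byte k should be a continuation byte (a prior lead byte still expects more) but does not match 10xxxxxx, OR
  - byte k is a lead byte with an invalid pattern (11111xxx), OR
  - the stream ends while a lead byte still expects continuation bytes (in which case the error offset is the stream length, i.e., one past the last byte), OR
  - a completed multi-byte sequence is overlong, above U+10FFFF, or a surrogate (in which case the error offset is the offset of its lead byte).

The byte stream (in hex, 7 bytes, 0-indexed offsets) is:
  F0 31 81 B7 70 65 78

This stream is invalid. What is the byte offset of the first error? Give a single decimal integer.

Byte[0]=F0: 4-byte lead, need 3 cont bytes. acc=0x0
Byte[1]=31: expected 10xxxxxx continuation. INVALID

Answer: 1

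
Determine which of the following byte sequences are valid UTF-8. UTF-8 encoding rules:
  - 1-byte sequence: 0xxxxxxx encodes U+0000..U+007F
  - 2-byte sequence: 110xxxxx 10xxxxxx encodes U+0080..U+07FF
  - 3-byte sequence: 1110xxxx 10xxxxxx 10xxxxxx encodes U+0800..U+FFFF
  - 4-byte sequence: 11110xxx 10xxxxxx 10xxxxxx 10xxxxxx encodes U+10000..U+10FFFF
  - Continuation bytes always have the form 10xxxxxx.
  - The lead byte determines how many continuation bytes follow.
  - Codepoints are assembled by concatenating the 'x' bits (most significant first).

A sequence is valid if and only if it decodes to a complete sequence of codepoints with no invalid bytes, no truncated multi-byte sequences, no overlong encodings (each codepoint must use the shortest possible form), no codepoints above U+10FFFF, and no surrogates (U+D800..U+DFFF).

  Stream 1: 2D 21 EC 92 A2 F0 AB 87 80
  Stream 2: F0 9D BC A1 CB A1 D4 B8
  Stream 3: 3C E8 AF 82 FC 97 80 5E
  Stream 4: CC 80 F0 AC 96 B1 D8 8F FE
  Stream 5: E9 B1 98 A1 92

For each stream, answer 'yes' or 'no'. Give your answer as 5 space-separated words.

Answer: yes yes no no no

Derivation:
Stream 1: decodes cleanly. VALID
Stream 2: decodes cleanly. VALID
Stream 3: error at byte offset 4. INVALID
Stream 4: error at byte offset 8. INVALID
Stream 5: error at byte offset 3. INVALID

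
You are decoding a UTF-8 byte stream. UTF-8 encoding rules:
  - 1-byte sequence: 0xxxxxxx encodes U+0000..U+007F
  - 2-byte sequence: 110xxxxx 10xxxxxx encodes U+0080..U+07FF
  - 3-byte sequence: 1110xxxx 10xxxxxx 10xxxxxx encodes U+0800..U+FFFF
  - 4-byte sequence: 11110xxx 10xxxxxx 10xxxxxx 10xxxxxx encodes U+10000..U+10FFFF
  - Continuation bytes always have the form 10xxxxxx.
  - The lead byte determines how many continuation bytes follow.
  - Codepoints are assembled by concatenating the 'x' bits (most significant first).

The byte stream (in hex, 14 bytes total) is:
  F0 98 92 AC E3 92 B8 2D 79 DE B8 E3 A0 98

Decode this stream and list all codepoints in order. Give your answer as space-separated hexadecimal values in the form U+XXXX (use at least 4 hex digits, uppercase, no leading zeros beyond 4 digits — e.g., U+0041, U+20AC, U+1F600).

Byte[0]=F0: 4-byte lead, need 3 cont bytes. acc=0x0
Byte[1]=98: continuation. acc=(acc<<6)|0x18=0x18
Byte[2]=92: continuation. acc=(acc<<6)|0x12=0x612
Byte[3]=AC: continuation. acc=(acc<<6)|0x2C=0x184AC
Completed: cp=U+184AC (starts at byte 0)
Byte[4]=E3: 3-byte lead, need 2 cont bytes. acc=0x3
Byte[5]=92: continuation. acc=(acc<<6)|0x12=0xD2
Byte[6]=B8: continuation. acc=(acc<<6)|0x38=0x34B8
Completed: cp=U+34B8 (starts at byte 4)
Byte[7]=2D: 1-byte ASCII. cp=U+002D
Byte[8]=79: 1-byte ASCII. cp=U+0079
Byte[9]=DE: 2-byte lead, need 1 cont bytes. acc=0x1E
Byte[10]=B8: continuation. acc=(acc<<6)|0x38=0x7B8
Completed: cp=U+07B8 (starts at byte 9)
Byte[11]=E3: 3-byte lead, need 2 cont bytes. acc=0x3
Byte[12]=A0: continuation. acc=(acc<<6)|0x20=0xE0
Byte[13]=98: continuation. acc=(acc<<6)|0x18=0x3818
Completed: cp=U+3818 (starts at byte 11)

Answer: U+184AC U+34B8 U+002D U+0079 U+07B8 U+3818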